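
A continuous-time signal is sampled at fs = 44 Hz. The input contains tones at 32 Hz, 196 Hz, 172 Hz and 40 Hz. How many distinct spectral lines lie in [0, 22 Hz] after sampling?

fs/2 = 22 Hz.
32 Hz > fs/2 = 22 Hz, folds to fs − 32 Hz = 12 Hz.
196 Hz mod fs = 20 Hz.
20 Hz ≤ fs/2 = 22 Hz, appears at 20 Hz.
172 Hz mod fs = 40 Hz.
40 Hz > fs/2 = 22 Hz, folds to fs − 40 Hz = 4 Hz.
40 Hz > fs/2 = 22 Hz, folds to fs − 40 Hz = 4 Hz.
Distinct values: {4 Hz, 12 Hz, 20 Hz} → 3.

3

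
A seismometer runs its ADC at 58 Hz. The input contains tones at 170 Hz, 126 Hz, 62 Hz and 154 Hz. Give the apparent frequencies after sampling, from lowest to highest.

fs/2 = 29 Hz.
170 Hz mod fs = 54 Hz.
54 Hz > fs/2 = 29 Hz, folds to fs − 54 Hz = 4 Hz.
126 Hz mod fs = 10 Hz.
10 Hz ≤ fs/2 = 29 Hz, appears at 10 Hz.
62 Hz mod fs = 4 Hz.
4 Hz ≤ fs/2 = 29 Hz, appears at 4 Hz.
154 Hz mod fs = 38 Hz.
38 Hz > fs/2 = 29 Hz, folds to fs − 38 Hz = 20 Hz.
Distinct values: {4 Hz, 10 Hz, 20 Hz}.

4 Hz, 10 Hz, 20 Hz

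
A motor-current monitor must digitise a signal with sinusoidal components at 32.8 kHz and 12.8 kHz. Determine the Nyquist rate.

Highest-frequency component: 32.8 kHz.
Nyquist rate = 2 × 32.8 kHz = 65.6 kHz.

65.6 kHz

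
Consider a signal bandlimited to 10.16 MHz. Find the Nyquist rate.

Nyquist rate = 2 × 10.16 MHz = 20.32 MHz.

20.32 MHz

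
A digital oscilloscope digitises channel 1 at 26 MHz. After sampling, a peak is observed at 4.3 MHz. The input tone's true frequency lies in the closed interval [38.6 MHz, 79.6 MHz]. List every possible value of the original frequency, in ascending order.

Frequencies that alias to 4.3 MHz are k·fs ± 4.3 MHz for integer k ≥ 0.
k=0: 4.3 MHz.
k=1: 21.7 MHz, 30.3 MHz.
k=2: 47.7 MHz, 56.3 MHz.
k=3: 73.7 MHz, 82.3 MHz.
k=4: 99.7 MHz, 108.3 MHz.
Within [38.6 MHz, 79.6 MHz]: 47.7 MHz, 56.3 MHz, 73.7 MHz.

47.7 MHz, 56.3 MHz, 73.7 MHz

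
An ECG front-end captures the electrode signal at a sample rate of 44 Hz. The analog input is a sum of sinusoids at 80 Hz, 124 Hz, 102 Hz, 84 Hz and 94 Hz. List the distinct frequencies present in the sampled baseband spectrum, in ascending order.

4 Hz, 6 Hz, 8 Hz, 14 Hz

fs/2 = 22 Hz.
80 Hz mod fs = 36 Hz.
36 Hz > fs/2 = 22 Hz, folds to fs − 36 Hz = 8 Hz.
124 Hz mod fs = 36 Hz.
36 Hz > fs/2 = 22 Hz, folds to fs − 36 Hz = 8 Hz.
102 Hz mod fs = 14 Hz.
14 Hz ≤ fs/2 = 22 Hz, appears at 14 Hz.
84 Hz mod fs = 40 Hz.
40 Hz > fs/2 = 22 Hz, folds to fs − 40 Hz = 4 Hz.
94 Hz mod fs = 6 Hz.
6 Hz ≤ fs/2 = 22 Hz, appears at 6 Hz.
Distinct values: {4 Hz, 6 Hz, 8 Hz, 14 Hz}.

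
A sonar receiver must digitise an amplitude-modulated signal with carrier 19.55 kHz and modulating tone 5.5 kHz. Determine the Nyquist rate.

AM sidebands sit at fc ± fm = 14.05 kHz and 25.05 kHz.
Highest-frequency component: 25.05 kHz.
Nyquist rate = 2 × 25.05 kHz = 50.1 kHz.

50.1 kHz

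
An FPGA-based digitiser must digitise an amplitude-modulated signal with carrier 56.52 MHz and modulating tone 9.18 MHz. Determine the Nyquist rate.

AM sidebands sit at fc ± fm = 47.34 MHz and 65.7 MHz.
Highest-frequency component: 65.7 MHz.
Nyquist rate = 2 × 65.7 MHz = 131.4 MHz.

131.4 MHz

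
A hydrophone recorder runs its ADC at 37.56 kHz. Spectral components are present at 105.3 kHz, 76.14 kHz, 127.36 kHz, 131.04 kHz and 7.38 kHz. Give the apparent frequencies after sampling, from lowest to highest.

1.02 kHz, 7.38 kHz, 14.68 kHz, 18.36 kHz

fs/2 = 18.78 kHz.
105.3 kHz mod fs = 30.18 kHz.
30.18 kHz > fs/2 = 18.78 kHz, folds to fs − 30.18 kHz = 7.38 kHz.
76.14 kHz mod fs = 1.02 kHz.
1.02 kHz ≤ fs/2 = 18.78 kHz, appears at 1.02 kHz.
127.36 kHz mod fs = 14.68 kHz.
14.68 kHz ≤ fs/2 = 18.78 kHz, appears at 14.68 kHz.
131.04 kHz mod fs = 18.36 kHz.
18.36 kHz ≤ fs/2 = 18.78 kHz, appears at 18.36 kHz.
7.38 kHz ≤ fs/2 = 18.78 kHz, passes unchanged.
Distinct values: {1.02 kHz, 7.38 kHz, 14.68 kHz, 18.36 kHz}.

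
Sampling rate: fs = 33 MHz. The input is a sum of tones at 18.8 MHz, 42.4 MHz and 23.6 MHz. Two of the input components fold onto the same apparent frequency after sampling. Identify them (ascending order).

fs/2 = 16.5 MHz.
18.8 MHz > fs/2 = 16.5 MHz, folds to fs − 18.8 MHz = 14.2 MHz.
42.4 MHz mod fs = 9.4 MHz.
9.4 MHz ≤ fs/2 = 16.5 MHz, appears at 9.4 MHz.
23.6 MHz > fs/2 = 16.5 MHz, folds to fs − 23.6 MHz = 9.4 MHz.
23.6 MHz and 42.4 MHz both map to 9.4 MHz.

23.6 MHz, 42.4 MHz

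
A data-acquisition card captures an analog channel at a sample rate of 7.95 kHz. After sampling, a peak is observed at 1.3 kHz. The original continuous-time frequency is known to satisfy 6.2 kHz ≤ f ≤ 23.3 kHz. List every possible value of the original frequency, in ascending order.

Frequencies that alias to 1.3 kHz are k·fs ± 1.3 kHz for integer k ≥ 0.
k=0: 1.3 kHz.
k=1: 6.65 kHz, 9.25 kHz.
k=2: 14.6 kHz, 17.2 kHz.
k=3: 22.55 kHz, 25.15 kHz.
k=4: 30.5 kHz, 33.1 kHz.
Within [6.2 kHz, 23.3 kHz]: 6.65 kHz, 9.25 kHz, 14.6 kHz, 17.2 kHz, 22.55 kHz.

6.65 kHz, 9.25 kHz, 14.6 kHz, 17.2 kHz, 22.55 kHz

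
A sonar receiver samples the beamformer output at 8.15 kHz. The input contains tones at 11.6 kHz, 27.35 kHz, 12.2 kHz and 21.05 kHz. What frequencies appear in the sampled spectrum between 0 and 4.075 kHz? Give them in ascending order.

2.9 kHz, 3.4 kHz, 3.45 kHz, 4.05 kHz

fs/2 = 4.075 kHz.
11.6 kHz mod fs = 3.45 kHz.
3.45 kHz ≤ fs/2 = 4.075 kHz, appears at 3.45 kHz.
27.35 kHz mod fs = 2.9 kHz.
2.9 kHz ≤ fs/2 = 4.075 kHz, appears at 2.9 kHz.
12.2 kHz mod fs = 4.05 kHz.
4.05 kHz ≤ fs/2 = 4.075 kHz, appears at 4.05 kHz.
21.05 kHz mod fs = 4.75 kHz.
4.75 kHz > fs/2 = 4.075 kHz, folds to fs − 4.75 kHz = 3.4 kHz.
Distinct values: {2.9 kHz, 3.4 kHz, 3.45 kHz, 4.05 kHz}.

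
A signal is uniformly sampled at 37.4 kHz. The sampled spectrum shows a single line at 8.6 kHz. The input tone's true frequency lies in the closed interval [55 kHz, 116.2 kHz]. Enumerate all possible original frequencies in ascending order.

Frequencies that alias to 8.6 kHz are k·fs ± 8.6 kHz for integer k ≥ 0.
k=0: 8.6 kHz.
k=1: 28.8 kHz, 46 kHz.
k=2: 66.2 kHz, 83.4 kHz.
k=3: 103.6 kHz, 120.8 kHz.
k=4: 141 kHz, 158.2 kHz.
Within [55 kHz, 116.2 kHz]: 66.2 kHz, 83.4 kHz, 103.6 kHz.

66.2 kHz, 83.4 kHz, 103.6 kHz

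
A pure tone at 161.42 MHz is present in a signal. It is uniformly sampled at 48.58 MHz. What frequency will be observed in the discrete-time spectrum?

161.42 MHz mod fs = 15.68 MHz.
15.68 MHz ≤ fs/2 = 24.29 MHz, appears at 15.68 MHz.

15.68 MHz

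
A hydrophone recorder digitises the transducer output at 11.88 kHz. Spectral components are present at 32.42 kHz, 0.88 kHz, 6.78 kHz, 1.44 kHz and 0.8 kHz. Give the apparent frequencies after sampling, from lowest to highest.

fs/2 = 5.94 kHz.
32.42 kHz mod fs = 8.66 kHz.
8.66 kHz > fs/2 = 5.94 kHz, folds to fs − 8.66 kHz = 3.22 kHz.
0.88 kHz ≤ fs/2 = 5.94 kHz, passes unchanged.
6.78 kHz > fs/2 = 5.94 kHz, folds to fs − 6.78 kHz = 5.1 kHz.
1.44 kHz ≤ fs/2 = 5.94 kHz, passes unchanged.
0.8 kHz ≤ fs/2 = 5.94 kHz, passes unchanged.
Distinct values: {0.8 kHz, 0.88 kHz, 1.44 kHz, 3.22 kHz, 5.1 kHz}.

0.8 kHz, 0.88 kHz, 1.44 kHz, 3.22 kHz, 5.1 kHz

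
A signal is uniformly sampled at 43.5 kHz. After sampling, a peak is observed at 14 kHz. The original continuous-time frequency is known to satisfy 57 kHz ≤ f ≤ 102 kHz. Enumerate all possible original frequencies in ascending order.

57.5 kHz, 73 kHz, 101 kHz

Frequencies that alias to 14 kHz are k·fs ± 14 kHz for integer k ≥ 0.
k=0: 14 kHz.
k=1: 29.5 kHz, 57.5 kHz.
k=2: 73 kHz, 101 kHz.
k=3: 116.5 kHz, 144.5 kHz.
Within [57 kHz, 102 kHz]: 57.5 kHz, 73 kHz, 101 kHz.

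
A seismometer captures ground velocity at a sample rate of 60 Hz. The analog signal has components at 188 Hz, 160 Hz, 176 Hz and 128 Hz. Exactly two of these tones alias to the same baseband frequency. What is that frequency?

fs/2 = 30 Hz.
188 Hz mod fs = 8 Hz.
8 Hz ≤ fs/2 = 30 Hz, appears at 8 Hz.
160 Hz mod fs = 40 Hz.
40 Hz > fs/2 = 30 Hz, folds to fs − 40 Hz = 20 Hz.
176 Hz mod fs = 56 Hz.
56 Hz > fs/2 = 30 Hz, folds to fs − 56 Hz = 4 Hz.
128 Hz mod fs = 8 Hz.
8 Hz ≤ fs/2 = 30 Hz, appears at 8 Hz.
128 Hz and 188 Hz both map to 8 Hz.

8 Hz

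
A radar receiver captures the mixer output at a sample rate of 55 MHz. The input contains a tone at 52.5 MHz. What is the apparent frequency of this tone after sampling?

52.5 MHz > fs/2 = 27.5 MHz, folds to fs − 52.5 MHz = 2.5 MHz.

2.5 MHz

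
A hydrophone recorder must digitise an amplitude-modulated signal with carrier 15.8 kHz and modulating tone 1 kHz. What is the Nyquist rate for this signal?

33.6 kHz

AM sidebands sit at fc ± fm = 14.8 kHz and 16.8 kHz.
Highest-frequency component: 16.8 kHz.
Nyquist rate = 2 × 16.8 kHz = 33.6 kHz.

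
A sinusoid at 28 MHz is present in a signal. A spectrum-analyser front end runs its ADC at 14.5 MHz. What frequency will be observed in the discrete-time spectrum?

28 MHz mod fs = 13.5 MHz.
13.5 MHz > fs/2 = 7.25 MHz, folds to fs − 13.5 MHz = 1 MHz.

1 MHz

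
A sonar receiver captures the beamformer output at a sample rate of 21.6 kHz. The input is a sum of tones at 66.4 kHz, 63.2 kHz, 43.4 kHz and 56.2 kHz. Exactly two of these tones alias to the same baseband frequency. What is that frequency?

1.6 kHz

fs/2 = 10.8 kHz.
66.4 kHz mod fs = 1.6 kHz.
1.6 kHz ≤ fs/2 = 10.8 kHz, appears at 1.6 kHz.
63.2 kHz mod fs = 20 kHz.
20 kHz > fs/2 = 10.8 kHz, folds to fs − 20 kHz = 1.6 kHz.
43.4 kHz mod fs = 0.2 kHz.
0.2 kHz ≤ fs/2 = 10.8 kHz, appears at 0.2 kHz.
56.2 kHz mod fs = 13 kHz.
13 kHz > fs/2 = 10.8 kHz, folds to fs − 13 kHz = 8.6 kHz.
63.2 kHz and 66.4 kHz both map to 1.6 kHz.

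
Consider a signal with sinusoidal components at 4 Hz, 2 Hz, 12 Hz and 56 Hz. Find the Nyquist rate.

112 Hz

Highest-frequency component: 56 Hz.
Nyquist rate = 2 × 56 Hz = 112 Hz.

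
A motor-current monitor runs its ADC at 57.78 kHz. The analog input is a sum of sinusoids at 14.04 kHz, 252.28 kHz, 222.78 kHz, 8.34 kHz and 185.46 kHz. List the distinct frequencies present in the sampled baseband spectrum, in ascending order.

fs/2 = 28.89 kHz.
14.04 kHz ≤ fs/2 = 28.89 kHz, passes unchanged.
252.28 kHz mod fs = 21.16 kHz.
21.16 kHz ≤ fs/2 = 28.89 kHz, appears at 21.16 kHz.
222.78 kHz mod fs = 49.44 kHz.
49.44 kHz > fs/2 = 28.89 kHz, folds to fs − 49.44 kHz = 8.34 kHz.
8.34 kHz ≤ fs/2 = 28.89 kHz, passes unchanged.
185.46 kHz mod fs = 12.12 kHz.
12.12 kHz ≤ fs/2 = 28.89 kHz, appears at 12.12 kHz.
Distinct values: {8.34 kHz, 12.12 kHz, 14.04 kHz, 21.16 kHz}.

8.34 kHz, 12.12 kHz, 14.04 kHz, 21.16 kHz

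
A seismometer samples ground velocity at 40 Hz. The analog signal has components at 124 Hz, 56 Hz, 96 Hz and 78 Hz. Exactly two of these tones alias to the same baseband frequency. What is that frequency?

fs/2 = 20 Hz.
124 Hz mod fs = 4 Hz.
4 Hz ≤ fs/2 = 20 Hz, appears at 4 Hz.
56 Hz mod fs = 16 Hz.
16 Hz ≤ fs/2 = 20 Hz, appears at 16 Hz.
96 Hz mod fs = 16 Hz.
16 Hz ≤ fs/2 = 20 Hz, appears at 16 Hz.
78 Hz mod fs = 38 Hz.
38 Hz > fs/2 = 20 Hz, folds to fs − 38 Hz = 2 Hz.
56 Hz and 96 Hz both map to 16 Hz.

16 Hz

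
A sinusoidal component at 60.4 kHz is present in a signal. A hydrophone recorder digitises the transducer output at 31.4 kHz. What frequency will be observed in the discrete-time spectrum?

2.4 kHz

60.4 kHz mod fs = 29 kHz.
29 kHz > fs/2 = 15.7 kHz, folds to fs − 29 kHz = 2.4 kHz.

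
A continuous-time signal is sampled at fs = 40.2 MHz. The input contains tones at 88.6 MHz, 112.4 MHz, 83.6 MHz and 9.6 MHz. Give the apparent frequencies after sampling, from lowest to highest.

3.2 MHz, 8.2 MHz, 9.6 MHz

fs/2 = 20.1 MHz.
88.6 MHz mod fs = 8.2 MHz.
8.2 MHz ≤ fs/2 = 20.1 MHz, appears at 8.2 MHz.
112.4 MHz mod fs = 32 MHz.
32 MHz > fs/2 = 20.1 MHz, folds to fs − 32 MHz = 8.2 MHz.
83.6 MHz mod fs = 3.2 MHz.
3.2 MHz ≤ fs/2 = 20.1 MHz, appears at 3.2 MHz.
9.6 MHz ≤ fs/2 = 20.1 MHz, passes unchanged.
Distinct values: {3.2 MHz, 8.2 MHz, 9.6 MHz}.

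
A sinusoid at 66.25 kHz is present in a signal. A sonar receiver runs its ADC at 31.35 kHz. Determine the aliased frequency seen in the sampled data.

66.25 kHz mod fs = 3.55 kHz.
3.55 kHz ≤ fs/2 = 15.675 kHz, appears at 3.55 kHz.

3.55 kHz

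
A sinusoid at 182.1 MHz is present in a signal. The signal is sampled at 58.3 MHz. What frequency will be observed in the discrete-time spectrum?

7.2 MHz

182.1 MHz mod fs = 7.2 MHz.
7.2 MHz ≤ fs/2 = 29.15 MHz, appears at 7.2 MHz.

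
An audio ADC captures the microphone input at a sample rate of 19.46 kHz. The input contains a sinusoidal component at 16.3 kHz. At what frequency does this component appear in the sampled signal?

3.16 kHz

16.3 kHz > fs/2 = 9.73 kHz, folds to fs − 16.3 kHz = 3.16 kHz.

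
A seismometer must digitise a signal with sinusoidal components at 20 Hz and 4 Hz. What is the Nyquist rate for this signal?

40 Hz

Highest-frequency component: 20 Hz.
Nyquist rate = 2 × 20 Hz = 40 Hz.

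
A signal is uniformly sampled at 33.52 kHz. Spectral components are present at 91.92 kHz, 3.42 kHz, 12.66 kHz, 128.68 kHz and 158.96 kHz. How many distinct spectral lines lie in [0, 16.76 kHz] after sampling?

4

fs/2 = 16.76 kHz.
91.92 kHz mod fs = 24.88 kHz.
24.88 kHz > fs/2 = 16.76 kHz, folds to fs − 24.88 kHz = 8.64 kHz.
3.42 kHz ≤ fs/2 = 16.76 kHz, passes unchanged.
12.66 kHz ≤ fs/2 = 16.76 kHz, passes unchanged.
128.68 kHz mod fs = 28.12 kHz.
28.12 kHz > fs/2 = 16.76 kHz, folds to fs − 28.12 kHz = 5.4 kHz.
158.96 kHz mod fs = 24.88 kHz.
24.88 kHz > fs/2 = 16.76 kHz, folds to fs − 24.88 kHz = 8.64 kHz.
Distinct values: {3.42 kHz, 5.4 kHz, 8.64 kHz, 12.66 kHz} → 4.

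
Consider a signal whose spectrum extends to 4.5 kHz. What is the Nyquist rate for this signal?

9 kHz

Nyquist rate = 2 × 4.5 kHz = 9 kHz.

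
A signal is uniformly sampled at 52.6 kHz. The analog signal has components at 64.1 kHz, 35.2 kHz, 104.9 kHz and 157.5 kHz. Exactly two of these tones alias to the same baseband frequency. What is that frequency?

0.3 kHz

fs/2 = 26.3 kHz.
64.1 kHz mod fs = 11.5 kHz.
11.5 kHz ≤ fs/2 = 26.3 kHz, appears at 11.5 kHz.
35.2 kHz > fs/2 = 26.3 kHz, folds to fs − 35.2 kHz = 17.4 kHz.
104.9 kHz mod fs = 52.3 kHz.
52.3 kHz > fs/2 = 26.3 kHz, folds to fs − 52.3 kHz = 0.3 kHz.
157.5 kHz mod fs = 52.3 kHz.
52.3 kHz > fs/2 = 26.3 kHz, folds to fs − 52.3 kHz = 0.3 kHz.
104.9 kHz and 157.5 kHz both map to 0.3 kHz.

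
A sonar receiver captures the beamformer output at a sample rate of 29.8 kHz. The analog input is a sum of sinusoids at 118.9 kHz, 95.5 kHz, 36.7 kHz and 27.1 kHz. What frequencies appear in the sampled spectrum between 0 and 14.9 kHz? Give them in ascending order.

0.3 kHz, 2.7 kHz, 6.1 kHz, 6.9 kHz

fs/2 = 14.9 kHz.
118.9 kHz mod fs = 29.5 kHz.
29.5 kHz > fs/2 = 14.9 kHz, folds to fs − 29.5 kHz = 0.3 kHz.
95.5 kHz mod fs = 6.1 kHz.
6.1 kHz ≤ fs/2 = 14.9 kHz, appears at 6.1 kHz.
36.7 kHz mod fs = 6.9 kHz.
6.9 kHz ≤ fs/2 = 14.9 kHz, appears at 6.9 kHz.
27.1 kHz > fs/2 = 14.9 kHz, folds to fs − 27.1 kHz = 2.7 kHz.
Distinct values: {0.3 kHz, 2.7 kHz, 6.1 kHz, 6.9 kHz}.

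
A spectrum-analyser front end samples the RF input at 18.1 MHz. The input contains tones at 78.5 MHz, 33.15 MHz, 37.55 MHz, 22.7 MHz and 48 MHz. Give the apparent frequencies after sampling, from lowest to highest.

fs/2 = 9.05 MHz.
78.5 MHz mod fs = 6.1 MHz.
6.1 MHz ≤ fs/2 = 9.05 MHz, appears at 6.1 MHz.
33.15 MHz mod fs = 15.05 MHz.
15.05 MHz > fs/2 = 9.05 MHz, folds to fs − 15.05 MHz = 3.05 MHz.
37.55 MHz mod fs = 1.35 MHz.
1.35 MHz ≤ fs/2 = 9.05 MHz, appears at 1.35 MHz.
22.7 MHz mod fs = 4.6 MHz.
4.6 MHz ≤ fs/2 = 9.05 MHz, appears at 4.6 MHz.
48 MHz mod fs = 11.8 MHz.
11.8 MHz > fs/2 = 9.05 MHz, folds to fs − 11.8 MHz = 6.3 MHz.
Distinct values: {1.35 MHz, 3.05 MHz, 4.6 MHz, 6.1 MHz, 6.3 MHz}.

1.35 MHz, 3.05 MHz, 4.6 MHz, 6.1 MHz, 6.3 MHz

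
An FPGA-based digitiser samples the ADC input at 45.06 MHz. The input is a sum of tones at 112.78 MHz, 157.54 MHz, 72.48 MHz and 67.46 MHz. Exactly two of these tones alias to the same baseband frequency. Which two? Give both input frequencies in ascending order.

fs/2 = 22.53 MHz.
112.78 MHz mod fs = 22.66 MHz.
22.66 MHz > fs/2 = 22.53 MHz, folds to fs − 22.66 MHz = 22.4 MHz.
157.54 MHz mod fs = 22.36 MHz.
22.36 MHz ≤ fs/2 = 22.53 MHz, appears at 22.36 MHz.
72.48 MHz mod fs = 27.42 MHz.
27.42 MHz > fs/2 = 22.53 MHz, folds to fs − 27.42 MHz = 17.64 MHz.
67.46 MHz mod fs = 22.4 MHz.
22.4 MHz ≤ fs/2 = 22.53 MHz, appears at 22.4 MHz.
67.46 MHz and 112.78 MHz both map to 22.4 MHz.

67.46 MHz, 112.78 MHz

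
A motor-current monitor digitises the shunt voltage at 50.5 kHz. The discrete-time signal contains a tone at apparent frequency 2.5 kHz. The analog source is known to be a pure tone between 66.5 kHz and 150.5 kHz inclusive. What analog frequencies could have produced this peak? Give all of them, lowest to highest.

98.5 kHz, 103.5 kHz, 149 kHz

Frequencies that alias to 2.5 kHz are k·fs ± 2.5 kHz for integer k ≥ 0.
k=0: 2.5 kHz.
k=1: 48 kHz, 53 kHz.
k=2: 98.5 kHz, 103.5 kHz.
k=3: 149 kHz, 154 kHz.
k=4: 199.5 kHz, 204.5 kHz.
Within [66.5 kHz, 150.5 kHz]: 98.5 kHz, 103.5 kHz, 149 kHz.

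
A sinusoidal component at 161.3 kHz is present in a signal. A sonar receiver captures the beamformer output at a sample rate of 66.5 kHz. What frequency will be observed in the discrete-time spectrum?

28.3 kHz

161.3 kHz mod fs = 28.3 kHz.
28.3 kHz ≤ fs/2 = 33.25 kHz, appears at 28.3 kHz.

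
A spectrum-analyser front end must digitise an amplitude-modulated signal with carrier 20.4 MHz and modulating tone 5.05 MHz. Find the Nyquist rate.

50.9 MHz

AM sidebands sit at fc ± fm = 15.35 MHz and 25.45 MHz.
Highest-frequency component: 25.45 MHz.
Nyquist rate = 2 × 25.45 MHz = 50.9 MHz.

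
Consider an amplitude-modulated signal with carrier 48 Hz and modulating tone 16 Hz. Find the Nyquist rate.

128 Hz

AM sidebands sit at fc ± fm = 32 Hz and 64 Hz.
Highest-frequency component: 64 Hz.
Nyquist rate = 2 × 64 Hz = 128 Hz.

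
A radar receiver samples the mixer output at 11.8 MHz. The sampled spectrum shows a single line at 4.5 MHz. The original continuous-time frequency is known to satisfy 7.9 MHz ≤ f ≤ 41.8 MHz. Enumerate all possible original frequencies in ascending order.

16.3 MHz, 19.1 MHz, 28.1 MHz, 30.9 MHz, 39.9 MHz

Frequencies that alias to 4.5 MHz are k·fs ± 4.5 MHz for integer k ≥ 0.
k=0: 4.5 MHz.
k=1: 7.3 MHz, 16.3 MHz.
k=2: 19.1 MHz, 28.1 MHz.
k=3: 30.9 MHz, 39.9 MHz.
k=4: 42.7 MHz, 51.7 MHz.
Within [7.9 MHz, 41.8 MHz]: 16.3 MHz, 19.1 MHz, 28.1 MHz, 30.9 MHz, 39.9 MHz.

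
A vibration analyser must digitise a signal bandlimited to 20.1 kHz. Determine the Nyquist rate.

40.2 kHz

Nyquist rate = 2 × 20.1 kHz = 40.2 kHz.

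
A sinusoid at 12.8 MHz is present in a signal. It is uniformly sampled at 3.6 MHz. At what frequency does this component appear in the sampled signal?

12.8 MHz mod fs = 2 MHz.
2 MHz > fs/2 = 1.8 MHz, folds to fs − 2 MHz = 1.6 MHz.

1.6 MHz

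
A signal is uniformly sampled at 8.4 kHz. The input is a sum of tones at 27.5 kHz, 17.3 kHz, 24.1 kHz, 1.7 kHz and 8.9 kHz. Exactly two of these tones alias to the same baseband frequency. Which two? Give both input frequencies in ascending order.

8.9 kHz, 17.3 kHz

fs/2 = 4.2 kHz.
27.5 kHz mod fs = 2.3 kHz.
2.3 kHz ≤ fs/2 = 4.2 kHz, appears at 2.3 kHz.
17.3 kHz mod fs = 0.5 kHz.
0.5 kHz ≤ fs/2 = 4.2 kHz, appears at 0.5 kHz.
24.1 kHz mod fs = 7.3 kHz.
7.3 kHz > fs/2 = 4.2 kHz, folds to fs − 7.3 kHz = 1.1 kHz.
1.7 kHz ≤ fs/2 = 4.2 kHz, passes unchanged.
8.9 kHz mod fs = 0.5 kHz.
0.5 kHz ≤ fs/2 = 4.2 kHz, appears at 0.5 kHz.
8.9 kHz and 17.3 kHz both map to 0.5 kHz.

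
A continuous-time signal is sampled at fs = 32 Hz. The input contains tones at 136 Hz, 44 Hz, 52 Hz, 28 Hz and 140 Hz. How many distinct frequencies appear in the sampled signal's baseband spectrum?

fs/2 = 16 Hz.
136 Hz mod fs = 8 Hz.
8 Hz ≤ fs/2 = 16 Hz, appears at 8 Hz.
44 Hz mod fs = 12 Hz.
12 Hz ≤ fs/2 = 16 Hz, appears at 12 Hz.
52 Hz mod fs = 20 Hz.
20 Hz > fs/2 = 16 Hz, folds to fs − 20 Hz = 12 Hz.
28 Hz > fs/2 = 16 Hz, folds to fs − 28 Hz = 4 Hz.
140 Hz mod fs = 12 Hz.
12 Hz ≤ fs/2 = 16 Hz, appears at 12 Hz.
Distinct values: {4 Hz, 8 Hz, 12 Hz} → 3.

3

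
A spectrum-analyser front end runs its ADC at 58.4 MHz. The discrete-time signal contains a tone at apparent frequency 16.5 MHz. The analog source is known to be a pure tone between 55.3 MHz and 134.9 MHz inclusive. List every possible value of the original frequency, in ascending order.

74.9 MHz, 100.3 MHz, 133.3 MHz

Frequencies that alias to 16.5 MHz are k·fs ± 16.5 MHz for integer k ≥ 0.
k=0: 16.5 MHz.
k=1: 41.9 MHz, 74.9 MHz.
k=2: 100.3 MHz, 133.3 MHz.
k=3: 158.7 MHz, 191.7 MHz.
Within [55.3 MHz, 134.9 MHz]: 74.9 MHz, 100.3 MHz, 133.3 MHz.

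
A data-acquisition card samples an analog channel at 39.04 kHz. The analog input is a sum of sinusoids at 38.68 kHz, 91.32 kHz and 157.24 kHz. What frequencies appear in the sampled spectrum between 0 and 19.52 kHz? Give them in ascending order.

fs/2 = 19.52 kHz.
38.68 kHz > fs/2 = 19.52 kHz, folds to fs − 38.68 kHz = 0.36 kHz.
91.32 kHz mod fs = 13.24 kHz.
13.24 kHz ≤ fs/2 = 19.52 kHz, appears at 13.24 kHz.
157.24 kHz mod fs = 1.08 kHz.
1.08 kHz ≤ fs/2 = 19.52 kHz, appears at 1.08 kHz.
Distinct values: {0.36 kHz, 1.08 kHz, 13.24 kHz}.

0.36 kHz, 1.08 kHz, 13.24 kHz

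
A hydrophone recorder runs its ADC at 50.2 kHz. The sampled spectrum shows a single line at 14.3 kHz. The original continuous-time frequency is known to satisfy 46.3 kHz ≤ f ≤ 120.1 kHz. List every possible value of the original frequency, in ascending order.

Frequencies that alias to 14.3 kHz are k·fs ± 14.3 kHz for integer k ≥ 0.
k=0: 14.3 kHz.
k=1: 35.9 kHz, 64.5 kHz.
k=2: 86.1 kHz, 114.7 kHz.
k=3: 136.3 kHz, 164.9 kHz.
Within [46.3 kHz, 120.1 kHz]: 64.5 kHz, 86.1 kHz, 114.7 kHz.

64.5 kHz, 86.1 kHz, 114.7 kHz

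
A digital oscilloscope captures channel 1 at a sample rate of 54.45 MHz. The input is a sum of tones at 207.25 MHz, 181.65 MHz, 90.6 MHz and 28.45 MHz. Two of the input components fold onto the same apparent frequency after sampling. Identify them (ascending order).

fs/2 = 27.225 MHz.
207.25 MHz mod fs = 43.9 MHz.
43.9 MHz > fs/2 = 27.225 MHz, folds to fs − 43.9 MHz = 10.55 MHz.
181.65 MHz mod fs = 18.3 MHz.
18.3 MHz ≤ fs/2 = 27.225 MHz, appears at 18.3 MHz.
90.6 MHz mod fs = 36.15 MHz.
36.15 MHz > fs/2 = 27.225 MHz, folds to fs − 36.15 MHz = 18.3 MHz.
28.45 MHz > fs/2 = 27.225 MHz, folds to fs − 28.45 MHz = 26 MHz.
90.6 MHz and 181.65 MHz both map to 18.3 MHz.

90.6 MHz, 181.65 MHz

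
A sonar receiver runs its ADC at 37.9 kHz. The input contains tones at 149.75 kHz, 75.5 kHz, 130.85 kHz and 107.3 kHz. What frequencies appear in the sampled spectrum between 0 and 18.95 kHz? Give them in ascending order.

0.3 kHz, 1.85 kHz, 6.4 kHz, 17.15 kHz

fs/2 = 18.95 kHz.
149.75 kHz mod fs = 36.05 kHz.
36.05 kHz > fs/2 = 18.95 kHz, folds to fs − 36.05 kHz = 1.85 kHz.
75.5 kHz mod fs = 37.6 kHz.
37.6 kHz > fs/2 = 18.95 kHz, folds to fs − 37.6 kHz = 0.3 kHz.
130.85 kHz mod fs = 17.15 kHz.
17.15 kHz ≤ fs/2 = 18.95 kHz, appears at 17.15 kHz.
107.3 kHz mod fs = 31.5 kHz.
31.5 kHz > fs/2 = 18.95 kHz, folds to fs − 31.5 kHz = 6.4 kHz.
Distinct values: {0.3 kHz, 1.85 kHz, 6.4 kHz, 17.15 kHz}.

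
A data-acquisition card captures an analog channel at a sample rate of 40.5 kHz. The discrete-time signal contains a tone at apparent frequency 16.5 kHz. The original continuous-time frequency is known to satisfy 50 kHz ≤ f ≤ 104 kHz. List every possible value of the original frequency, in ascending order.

57 kHz, 64.5 kHz, 97.5 kHz

Frequencies that alias to 16.5 kHz are k·fs ± 16.5 kHz for integer k ≥ 0.
k=0: 16.5 kHz.
k=1: 24 kHz, 57 kHz.
k=2: 64.5 kHz, 97.5 kHz.
k=3: 105 kHz, 138 kHz.
Within [50 kHz, 104 kHz]: 57 kHz, 64.5 kHz, 97.5 kHz.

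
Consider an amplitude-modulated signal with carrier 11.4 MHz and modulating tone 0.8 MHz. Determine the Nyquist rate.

AM sidebands sit at fc ± fm = 10.6 MHz and 12.2 MHz.
Highest-frequency component: 12.2 MHz.
Nyquist rate = 2 × 12.2 MHz = 24.4 MHz.

24.4 MHz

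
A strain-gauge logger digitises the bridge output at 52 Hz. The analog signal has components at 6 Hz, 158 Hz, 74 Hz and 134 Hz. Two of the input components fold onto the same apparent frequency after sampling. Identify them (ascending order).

74 Hz, 134 Hz

fs/2 = 26 Hz.
6 Hz ≤ fs/2 = 26 Hz, passes unchanged.
158 Hz mod fs = 2 Hz.
2 Hz ≤ fs/2 = 26 Hz, appears at 2 Hz.
74 Hz mod fs = 22 Hz.
22 Hz ≤ fs/2 = 26 Hz, appears at 22 Hz.
134 Hz mod fs = 30 Hz.
30 Hz > fs/2 = 26 Hz, folds to fs − 30 Hz = 22 Hz.
74 Hz and 134 Hz both map to 22 Hz.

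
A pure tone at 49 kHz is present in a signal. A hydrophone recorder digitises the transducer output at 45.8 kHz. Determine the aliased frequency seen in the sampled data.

3.2 kHz

49 kHz mod fs = 3.2 kHz.
3.2 kHz ≤ fs/2 = 22.9 kHz, appears at 3.2 kHz.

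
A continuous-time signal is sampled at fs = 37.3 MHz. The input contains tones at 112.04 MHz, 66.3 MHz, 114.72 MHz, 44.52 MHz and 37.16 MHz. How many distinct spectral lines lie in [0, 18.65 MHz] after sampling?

fs/2 = 18.65 MHz.
112.04 MHz mod fs = 0.14 MHz.
0.14 MHz ≤ fs/2 = 18.65 MHz, appears at 0.14 MHz.
66.3 MHz mod fs = 29 MHz.
29 MHz > fs/2 = 18.65 MHz, folds to fs − 29 MHz = 8.3 MHz.
114.72 MHz mod fs = 2.82 MHz.
2.82 MHz ≤ fs/2 = 18.65 MHz, appears at 2.82 MHz.
44.52 MHz mod fs = 7.22 MHz.
7.22 MHz ≤ fs/2 = 18.65 MHz, appears at 7.22 MHz.
37.16 MHz > fs/2 = 18.65 MHz, folds to fs − 37.16 MHz = 0.14 MHz.
Distinct values: {0.14 MHz, 2.82 MHz, 7.22 MHz, 8.3 MHz} → 4.

4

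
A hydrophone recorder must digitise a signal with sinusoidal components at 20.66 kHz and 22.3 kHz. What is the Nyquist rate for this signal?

44.6 kHz

Highest-frequency component: 22.3 kHz.
Nyquist rate = 2 × 22.3 kHz = 44.6 kHz.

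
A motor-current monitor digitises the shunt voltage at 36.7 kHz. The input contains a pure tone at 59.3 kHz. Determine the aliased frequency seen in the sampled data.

14.1 kHz

59.3 kHz mod fs = 22.6 kHz.
22.6 kHz > fs/2 = 18.35 kHz, folds to fs − 22.6 kHz = 14.1 kHz.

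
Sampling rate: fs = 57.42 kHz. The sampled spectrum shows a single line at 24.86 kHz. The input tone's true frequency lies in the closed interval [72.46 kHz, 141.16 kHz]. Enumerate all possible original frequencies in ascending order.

Frequencies that alias to 24.86 kHz are k·fs ± 24.86 kHz for integer k ≥ 0.
k=0: 24.86 kHz.
k=1: 32.56 kHz, 82.28 kHz.
k=2: 89.98 kHz, 139.7 kHz.
k=3: 147.4 kHz, 197.12 kHz.
Within [72.46 kHz, 141.16 kHz]: 82.28 kHz, 89.98 kHz, 139.7 kHz.

82.28 kHz, 89.98 kHz, 139.7 kHz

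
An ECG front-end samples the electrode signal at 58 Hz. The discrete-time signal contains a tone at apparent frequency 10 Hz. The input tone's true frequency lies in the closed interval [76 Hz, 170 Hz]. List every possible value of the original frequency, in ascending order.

Frequencies that alias to 10 Hz are k·fs ± 10 Hz for integer k ≥ 0.
k=0: 10 Hz.
k=1: 48 Hz, 68 Hz.
k=2: 106 Hz, 126 Hz.
k=3: 164 Hz, 184 Hz.
k=4: 222 Hz, 242 Hz.
Within [76 Hz, 170 Hz]: 106 Hz, 126 Hz, 164 Hz.

106 Hz, 126 Hz, 164 Hz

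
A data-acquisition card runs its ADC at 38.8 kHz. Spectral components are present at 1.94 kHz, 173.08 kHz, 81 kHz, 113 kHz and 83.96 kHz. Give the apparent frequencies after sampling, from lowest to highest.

fs/2 = 19.4 kHz.
1.94 kHz ≤ fs/2 = 19.4 kHz, passes unchanged.
173.08 kHz mod fs = 17.88 kHz.
17.88 kHz ≤ fs/2 = 19.4 kHz, appears at 17.88 kHz.
81 kHz mod fs = 3.4 kHz.
3.4 kHz ≤ fs/2 = 19.4 kHz, appears at 3.4 kHz.
113 kHz mod fs = 35.4 kHz.
35.4 kHz > fs/2 = 19.4 kHz, folds to fs − 35.4 kHz = 3.4 kHz.
83.96 kHz mod fs = 6.36 kHz.
6.36 kHz ≤ fs/2 = 19.4 kHz, appears at 6.36 kHz.
Distinct values: {1.94 kHz, 3.4 kHz, 6.36 kHz, 17.88 kHz}.

1.94 kHz, 3.4 kHz, 6.36 kHz, 17.88 kHz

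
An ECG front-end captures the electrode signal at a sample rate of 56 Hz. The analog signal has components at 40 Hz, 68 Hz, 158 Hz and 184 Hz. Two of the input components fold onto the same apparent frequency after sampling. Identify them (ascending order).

40 Hz, 184 Hz

fs/2 = 28 Hz.
40 Hz > fs/2 = 28 Hz, folds to fs − 40 Hz = 16 Hz.
68 Hz mod fs = 12 Hz.
12 Hz ≤ fs/2 = 28 Hz, appears at 12 Hz.
158 Hz mod fs = 46 Hz.
46 Hz > fs/2 = 28 Hz, folds to fs − 46 Hz = 10 Hz.
184 Hz mod fs = 16 Hz.
16 Hz ≤ fs/2 = 28 Hz, appears at 16 Hz.
40 Hz and 184 Hz both map to 16 Hz.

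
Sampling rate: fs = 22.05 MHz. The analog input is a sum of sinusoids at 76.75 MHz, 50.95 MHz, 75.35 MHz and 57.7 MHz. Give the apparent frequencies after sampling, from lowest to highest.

6.85 MHz, 8.45 MHz, 9.2 MHz, 10.6 MHz

fs/2 = 11.025 MHz.
76.75 MHz mod fs = 10.6 MHz.
10.6 MHz ≤ fs/2 = 11.025 MHz, appears at 10.6 MHz.
50.95 MHz mod fs = 6.85 MHz.
6.85 MHz ≤ fs/2 = 11.025 MHz, appears at 6.85 MHz.
75.35 MHz mod fs = 9.2 MHz.
9.2 MHz ≤ fs/2 = 11.025 MHz, appears at 9.2 MHz.
57.7 MHz mod fs = 13.6 MHz.
13.6 MHz > fs/2 = 11.025 MHz, folds to fs − 13.6 MHz = 8.45 MHz.
Distinct values: {6.85 MHz, 8.45 MHz, 9.2 MHz, 10.6 MHz}.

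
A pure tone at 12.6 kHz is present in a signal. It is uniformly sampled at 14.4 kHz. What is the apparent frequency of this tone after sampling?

12.6 kHz > fs/2 = 7.2 kHz, folds to fs − 12.6 kHz = 1.8 kHz.

1.8 kHz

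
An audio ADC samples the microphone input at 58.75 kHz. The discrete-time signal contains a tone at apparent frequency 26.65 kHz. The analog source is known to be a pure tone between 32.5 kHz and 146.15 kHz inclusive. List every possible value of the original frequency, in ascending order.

Frequencies that alias to 26.65 kHz are k·fs ± 26.65 kHz for integer k ≥ 0.
k=0: 26.65 kHz.
k=1: 32.1 kHz, 85.4 kHz.
k=2: 90.85 kHz, 144.15 kHz.
k=3: 149.6 kHz, 202.9 kHz.
Within [32.5 kHz, 146.15 kHz]: 85.4 kHz, 90.85 kHz, 144.15 kHz.

85.4 kHz, 90.85 kHz, 144.15 kHz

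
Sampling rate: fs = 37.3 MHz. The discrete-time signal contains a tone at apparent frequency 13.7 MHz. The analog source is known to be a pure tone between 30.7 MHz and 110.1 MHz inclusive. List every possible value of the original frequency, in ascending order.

51 MHz, 60.9 MHz, 88.3 MHz, 98.2 MHz

Frequencies that alias to 13.7 MHz are k·fs ± 13.7 MHz for integer k ≥ 0.
k=0: 13.7 MHz.
k=1: 23.6 MHz, 51 MHz.
k=2: 60.9 MHz, 88.3 MHz.
k=3: 98.2 MHz, 125.6 MHz.
k=4: 135.5 MHz, 162.9 MHz.
Within [30.7 MHz, 110.1 MHz]: 51 MHz, 60.9 MHz, 88.3 MHz, 98.2 MHz.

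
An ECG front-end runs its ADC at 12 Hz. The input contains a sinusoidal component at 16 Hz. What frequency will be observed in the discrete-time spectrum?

4 Hz

16 Hz mod fs = 4 Hz.
4 Hz ≤ fs/2 = 6 Hz, appears at 4 Hz.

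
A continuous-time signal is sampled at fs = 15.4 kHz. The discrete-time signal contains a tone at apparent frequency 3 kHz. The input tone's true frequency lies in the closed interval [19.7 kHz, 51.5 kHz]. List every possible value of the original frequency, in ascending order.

Frequencies that alias to 3 kHz are k·fs ± 3 kHz for integer k ≥ 0.
k=0: 3 kHz.
k=1: 12.4 kHz, 18.4 kHz.
k=2: 27.8 kHz, 33.8 kHz.
k=3: 43.2 kHz, 49.2 kHz.
k=4: 58.6 kHz, 64.6 kHz.
Within [19.7 kHz, 51.5 kHz]: 27.8 kHz, 33.8 kHz, 43.2 kHz, 49.2 kHz.

27.8 kHz, 33.8 kHz, 43.2 kHz, 49.2 kHz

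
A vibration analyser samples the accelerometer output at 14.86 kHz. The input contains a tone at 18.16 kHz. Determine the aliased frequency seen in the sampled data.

3.3 kHz

18.16 kHz mod fs = 3.3 kHz.
3.3 kHz ≤ fs/2 = 7.43 kHz, appears at 3.3 kHz.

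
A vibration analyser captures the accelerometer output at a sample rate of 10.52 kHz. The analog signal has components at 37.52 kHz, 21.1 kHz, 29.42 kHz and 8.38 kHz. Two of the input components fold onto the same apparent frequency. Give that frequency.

2.14 kHz

fs/2 = 5.26 kHz.
37.52 kHz mod fs = 5.96 kHz.
5.96 kHz > fs/2 = 5.26 kHz, folds to fs − 5.96 kHz = 4.56 kHz.
21.1 kHz mod fs = 0.06 kHz.
0.06 kHz ≤ fs/2 = 5.26 kHz, appears at 0.06 kHz.
29.42 kHz mod fs = 8.38 kHz.
8.38 kHz > fs/2 = 5.26 kHz, folds to fs − 8.38 kHz = 2.14 kHz.
8.38 kHz > fs/2 = 5.26 kHz, folds to fs − 8.38 kHz = 2.14 kHz.
8.38 kHz and 29.42 kHz both map to 2.14 kHz.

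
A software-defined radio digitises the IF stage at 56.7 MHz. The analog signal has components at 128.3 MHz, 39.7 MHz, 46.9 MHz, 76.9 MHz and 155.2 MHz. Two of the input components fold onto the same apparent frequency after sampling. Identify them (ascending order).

fs/2 = 28.35 MHz.
128.3 MHz mod fs = 14.9 MHz.
14.9 MHz ≤ fs/2 = 28.35 MHz, appears at 14.9 MHz.
39.7 MHz > fs/2 = 28.35 MHz, folds to fs − 39.7 MHz = 17 MHz.
46.9 MHz > fs/2 = 28.35 MHz, folds to fs − 46.9 MHz = 9.8 MHz.
76.9 MHz mod fs = 20.2 MHz.
20.2 MHz ≤ fs/2 = 28.35 MHz, appears at 20.2 MHz.
155.2 MHz mod fs = 41.8 MHz.
41.8 MHz > fs/2 = 28.35 MHz, folds to fs − 41.8 MHz = 14.9 MHz.
128.3 MHz and 155.2 MHz both map to 14.9 MHz.

128.3 MHz, 155.2 MHz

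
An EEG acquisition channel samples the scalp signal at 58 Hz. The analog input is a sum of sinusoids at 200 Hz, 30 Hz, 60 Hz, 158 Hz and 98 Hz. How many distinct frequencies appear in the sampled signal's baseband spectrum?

fs/2 = 29 Hz.
200 Hz mod fs = 26 Hz.
26 Hz ≤ fs/2 = 29 Hz, appears at 26 Hz.
30 Hz > fs/2 = 29 Hz, folds to fs − 30 Hz = 28 Hz.
60 Hz mod fs = 2 Hz.
2 Hz ≤ fs/2 = 29 Hz, appears at 2 Hz.
158 Hz mod fs = 42 Hz.
42 Hz > fs/2 = 29 Hz, folds to fs − 42 Hz = 16 Hz.
98 Hz mod fs = 40 Hz.
40 Hz > fs/2 = 29 Hz, folds to fs − 40 Hz = 18 Hz.
Distinct values: {2 Hz, 16 Hz, 18 Hz, 26 Hz, 28 Hz} → 5.

5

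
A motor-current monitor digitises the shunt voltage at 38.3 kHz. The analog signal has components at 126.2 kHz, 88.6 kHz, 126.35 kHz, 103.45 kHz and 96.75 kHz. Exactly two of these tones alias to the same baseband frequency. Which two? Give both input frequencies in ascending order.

fs/2 = 19.15 kHz.
126.2 kHz mod fs = 11.3 kHz.
11.3 kHz ≤ fs/2 = 19.15 kHz, appears at 11.3 kHz.
88.6 kHz mod fs = 12 kHz.
12 kHz ≤ fs/2 = 19.15 kHz, appears at 12 kHz.
126.35 kHz mod fs = 11.45 kHz.
11.45 kHz ≤ fs/2 = 19.15 kHz, appears at 11.45 kHz.
103.45 kHz mod fs = 26.85 kHz.
26.85 kHz > fs/2 = 19.15 kHz, folds to fs − 26.85 kHz = 11.45 kHz.
96.75 kHz mod fs = 20.15 kHz.
20.15 kHz > fs/2 = 19.15 kHz, folds to fs − 20.15 kHz = 18.15 kHz.
103.45 kHz and 126.35 kHz both map to 11.45 kHz.

103.45 kHz, 126.35 kHz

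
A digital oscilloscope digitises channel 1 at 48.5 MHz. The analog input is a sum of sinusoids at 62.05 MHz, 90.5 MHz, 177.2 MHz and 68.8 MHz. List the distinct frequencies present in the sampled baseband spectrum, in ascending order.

fs/2 = 24.25 MHz.
62.05 MHz mod fs = 13.55 MHz.
13.55 MHz ≤ fs/2 = 24.25 MHz, appears at 13.55 MHz.
90.5 MHz mod fs = 42 MHz.
42 MHz > fs/2 = 24.25 MHz, folds to fs − 42 MHz = 6.5 MHz.
177.2 MHz mod fs = 31.7 MHz.
31.7 MHz > fs/2 = 24.25 MHz, folds to fs − 31.7 MHz = 16.8 MHz.
68.8 MHz mod fs = 20.3 MHz.
20.3 MHz ≤ fs/2 = 24.25 MHz, appears at 20.3 MHz.
Distinct values: {6.5 MHz, 13.55 MHz, 16.8 MHz, 20.3 MHz}.

6.5 MHz, 13.55 MHz, 16.8 MHz, 20.3 MHz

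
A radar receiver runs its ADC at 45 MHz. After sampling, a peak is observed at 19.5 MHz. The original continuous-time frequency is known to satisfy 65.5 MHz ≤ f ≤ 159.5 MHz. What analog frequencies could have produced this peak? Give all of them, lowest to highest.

Frequencies that alias to 19.5 MHz are k·fs ± 19.5 MHz for integer k ≥ 0.
k=0: 19.5 MHz.
k=1: 25.5 MHz, 64.5 MHz.
k=2: 70.5 MHz, 109.5 MHz.
k=3: 115.5 MHz, 154.5 MHz.
k=4: 160.5 MHz, 199.5 MHz.
Within [65.5 MHz, 159.5 MHz]: 70.5 MHz, 109.5 MHz, 115.5 MHz, 154.5 MHz.

70.5 MHz, 109.5 MHz, 115.5 MHz, 154.5 MHz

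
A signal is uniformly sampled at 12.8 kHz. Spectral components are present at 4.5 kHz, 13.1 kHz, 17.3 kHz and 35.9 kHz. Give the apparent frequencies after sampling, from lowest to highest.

fs/2 = 6.4 kHz.
4.5 kHz ≤ fs/2 = 6.4 kHz, passes unchanged.
13.1 kHz mod fs = 0.3 kHz.
0.3 kHz ≤ fs/2 = 6.4 kHz, appears at 0.3 kHz.
17.3 kHz mod fs = 4.5 kHz.
4.5 kHz ≤ fs/2 = 6.4 kHz, appears at 4.5 kHz.
35.9 kHz mod fs = 10.3 kHz.
10.3 kHz > fs/2 = 6.4 kHz, folds to fs − 10.3 kHz = 2.5 kHz.
Distinct values: {0.3 kHz, 2.5 kHz, 4.5 kHz}.

0.3 kHz, 2.5 kHz, 4.5 kHz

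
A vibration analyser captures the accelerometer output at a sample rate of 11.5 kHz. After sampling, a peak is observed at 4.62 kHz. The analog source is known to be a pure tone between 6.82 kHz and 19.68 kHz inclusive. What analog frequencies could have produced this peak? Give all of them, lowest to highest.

Frequencies that alias to 4.62 kHz are k·fs ± 4.62 kHz for integer k ≥ 0.
k=0: 4.62 kHz.
k=1: 6.88 kHz, 16.12 kHz.
k=2: 18.38 kHz, 27.62 kHz.
k=3: 29.88 kHz, 39.12 kHz.
Within [6.82 kHz, 19.68 kHz]: 6.88 kHz, 16.12 kHz, 18.38 kHz.

6.88 kHz, 16.12 kHz, 18.38 kHz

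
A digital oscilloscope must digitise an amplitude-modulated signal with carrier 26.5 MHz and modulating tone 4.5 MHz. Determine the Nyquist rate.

62 MHz

AM sidebands sit at fc ± fm = 22 MHz and 31 MHz.
Highest-frequency component: 31 MHz.
Nyquist rate = 2 × 31 MHz = 62 MHz.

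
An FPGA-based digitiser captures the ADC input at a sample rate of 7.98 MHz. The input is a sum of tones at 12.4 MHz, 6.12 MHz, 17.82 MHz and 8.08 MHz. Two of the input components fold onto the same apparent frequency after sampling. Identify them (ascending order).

6.12 MHz, 17.82 MHz

fs/2 = 3.99 MHz.
12.4 MHz mod fs = 4.42 MHz.
4.42 MHz > fs/2 = 3.99 MHz, folds to fs − 4.42 MHz = 3.56 MHz.
6.12 MHz > fs/2 = 3.99 MHz, folds to fs − 6.12 MHz = 1.86 MHz.
17.82 MHz mod fs = 1.86 MHz.
1.86 MHz ≤ fs/2 = 3.99 MHz, appears at 1.86 MHz.
8.08 MHz mod fs = 0.1 MHz.
0.1 MHz ≤ fs/2 = 3.99 MHz, appears at 0.1 MHz.
6.12 MHz and 17.82 MHz both map to 1.86 MHz.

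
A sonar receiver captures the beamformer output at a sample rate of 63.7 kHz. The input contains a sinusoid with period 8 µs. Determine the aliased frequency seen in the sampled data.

2.4 kHz

T = 8 µs → f = 1/T = 125 kHz.
125 kHz mod fs = 61.3 kHz.
61.3 kHz > fs/2 = 31.85 kHz, folds to fs − 61.3 kHz = 2.4 kHz.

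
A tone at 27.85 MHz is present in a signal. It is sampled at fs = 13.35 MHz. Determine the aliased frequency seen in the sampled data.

1.15 MHz

27.85 MHz mod fs = 1.15 MHz.
1.15 MHz ≤ fs/2 = 6.675 MHz, appears at 1.15 MHz.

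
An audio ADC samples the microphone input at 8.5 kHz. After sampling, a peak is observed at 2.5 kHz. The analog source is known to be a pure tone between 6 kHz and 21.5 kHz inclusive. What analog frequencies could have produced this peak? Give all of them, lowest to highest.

Frequencies that alias to 2.5 kHz are k·fs ± 2.5 kHz for integer k ≥ 0.
k=0: 2.5 kHz.
k=1: 6 kHz, 11 kHz.
k=2: 14.5 kHz, 19.5 kHz.
k=3: 23 kHz, 28 kHz.
Within [6 kHz, 21.5 kHz]: 6 kHz, 11 kHz, 14.5 kHz, 19.5 kHz.

6 kHz, 11 kHz, 14.5 kHz, 19.5 kHz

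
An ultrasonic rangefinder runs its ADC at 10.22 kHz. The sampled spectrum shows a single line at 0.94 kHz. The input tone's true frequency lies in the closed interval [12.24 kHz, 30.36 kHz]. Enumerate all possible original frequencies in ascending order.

Frequencies that alias to 0.94 kHz are k·fs ± 0.94 kHz for integer k ≥ 0.
k=0: 0.94 kHz.
k=1: 9.28 kHz, 11.16 kHz.
k=2: 19.5 kHz, 21.38 kHz.
k=3: 29.72 kHz, 31.6 kHz.
k=4: 39.94 kHz, 41.82 kHz.
Within [12.24 kHz, 30.36 kHz]: 19.5 kHz, 21.38 kHz, 29.72 kHz.

19.5 kHz, 21.38 kHz, 29.72 kHz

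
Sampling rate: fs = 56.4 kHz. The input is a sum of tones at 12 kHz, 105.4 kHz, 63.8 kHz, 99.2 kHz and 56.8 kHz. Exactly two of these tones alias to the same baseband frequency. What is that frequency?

7.4 kHz

fs/2 = 28.2 kHz.
12 kHz ≤ fs/2 = 28.2 kHz, passes unchanged.
105.4 kHz mod fs = 49 kHz.
49 kHz > fs/2 = 28.2 kHz, folds to fs − 49 kHz = 7.4 kHz.
63.8 kHz mod fs = 7.4 kHz.
7.4 kHz ≤ fs/2 = 28.2 kHz, appears at 7.4 kHz.
99.2 kHz mod fs = 42.8 kHz.
42.8 kHz > fs/2 = 28.2 kHz, folds to fs − 42.8 kHz = 13.6 kHz.
56.8 kHz mod fs = 0.4 kHz.
0.4 kHz ≤ fs/2 = 28.2 kHz, appears at 0.4 kHz.
63.8 kHz and 105.4 kHz both map to 7.4 kHz.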